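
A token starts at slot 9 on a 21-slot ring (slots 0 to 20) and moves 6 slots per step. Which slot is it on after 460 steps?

18

460·6 = 2760.
2760 mod 21 = 9 (since 131·21 = 2751).
(9 + 9) mod 21 = 18.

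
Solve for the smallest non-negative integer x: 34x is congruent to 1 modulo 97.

20

The inverse of 34 mod 97 is 20 (since 34·20 = 680 ≡ 1).
Multiplying both sides by 20: x ≡ 20·1 = 20 ≡ 20 (mod 97).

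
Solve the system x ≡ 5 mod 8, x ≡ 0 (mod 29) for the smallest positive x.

x ≡ 5 (mod 8) gives x ∈ {5, 13, 21, 29}.
The first of these with x mod 29 = 0 is 29.

29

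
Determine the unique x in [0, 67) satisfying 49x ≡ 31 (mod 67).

49⁻¹ ≡ 26 (mod 67) because 49·26 = 1274 = 19·67 + 1.
So x ≡ 26·31 = 806 ≡ 2 (mod 67).
Check: 49·2 = 98 = 1·67 + 31.

2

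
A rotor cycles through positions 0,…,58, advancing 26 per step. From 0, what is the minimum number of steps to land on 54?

52

26⁻¹ ≡ 25 (mod 59) because 26·25 = 650 = 11·59 + 1.
Multiplying both sides by 25: x ≡ 25·54 = 1350 ≡ 52 (mod 59).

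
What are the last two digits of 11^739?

By repeated squaring mod 100: 11^1≡11, 11^2≡21, 11^4≡41, 11^8≡81, 11^16≡61, 11^32≡21, 11^64≡41, 11^128≡81, 11^256≡61, 11^512≡21.
739 = 1 + 2 + 32 + 64 + 128 + 512, so 11^739 ≡ 11·21·21·41·81·21 ≡ 91 (mod 100).

91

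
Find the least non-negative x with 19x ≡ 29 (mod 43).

40

The inverse of 19 mod 43 is 34 (since 19·34 = 646 ≡ 1).
So x ≡ 34·29 = 986 ≡ 40 (mod 43).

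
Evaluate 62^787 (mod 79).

By repeated squaring mod 79: 62^1≡62, 62^2≡52, 62^4≡18, 62^8≡8, 62^16≡64, 62^32≡67, 62^64≡65, 62^128≡38, 62^256≡22, 62^512≡10.
Since 787 = 1 + 2 + 16 + 256 + 512 in binary, 62^787 ≡ 62·52·64·22·10 ≡ 46 (mod 79).

46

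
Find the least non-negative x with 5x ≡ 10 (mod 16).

5⁻¹ ≡ 13 (mod 16) because 5·13 = 65 = 4·16 + 1.
So x ≡ 13·10 = 130 ≡ 2 (mod 16).

2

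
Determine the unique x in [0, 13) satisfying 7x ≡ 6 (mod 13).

12

The inverse of 7 mod 13 is 2 (since 7·2 = 14 ≡ 1).
So x ≡ 2·6 = 12 ≡ 12 (mod 13).
Check: 7·12 = 84 = 6·13 + 6.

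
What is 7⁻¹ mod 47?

27

47 = 6·7 + 5
7 = 1·5 + 2
5 = 2·2 + 1
2 = 2·1 + 0
Back-substituting gives 7·27 ≡ 1 (mod 47).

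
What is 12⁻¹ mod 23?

23 = 1·12 + 11
12 = 1·11 + 1
11 = 11·1 + 0
Back-substituting gives 12·2 ≡ 1 (mod 23).

2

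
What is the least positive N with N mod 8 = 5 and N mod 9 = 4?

13

Since 9·1 ≡ 1 (mod 8), take x = 4 + 9·((5−4)·1 mod 8) = 4 + 9·1 = 13.
Check: 13 mod 8 = 5, 13 mod 9 = 4.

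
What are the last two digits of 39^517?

Square-and-reduce mod 100: 39^1≡39, 39^2≡21, 39^4≡41, 39^8≡81, 39^16≡61, 39^32≡21, 39^64≡41, 39^128≡81, 39^256≡61, 39^512≡21.
Since 517 = 1 + 4 + 512 in binary, 39^517 ≡ 39·41·21 ≡ 79 (mod 100).

79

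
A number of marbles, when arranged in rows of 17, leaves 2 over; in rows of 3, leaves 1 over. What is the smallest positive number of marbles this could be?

19

x ≡ 1 (mod 3) gives x ∈ {1, 4, 7, 10, 13, 16, 19}.
The first of these with x mod 17 = 2 is 19.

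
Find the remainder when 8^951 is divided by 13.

Successive squares of 8 mod 13: 8^1≡8, 8^2≡12, 8^4≡1, 8^8≡1, 8^16≡1, 8^32≡1, 8^64≡1, 8^128≡1, 8^256≡1, 8^512≡1.
Since 951 = 1 + 2 + 4 + 16 + 32 + 128 + 256 + 512 in binary, 8^951 ≡ 8·12·1·1·1·1·1·1 ≡ 5 (mod 13).

5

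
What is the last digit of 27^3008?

Last digits of 7^n: 7, 9, 3, 1 (period 4).
3008 mod 4 = 0, so the last digit matches 7^4 = 1.

1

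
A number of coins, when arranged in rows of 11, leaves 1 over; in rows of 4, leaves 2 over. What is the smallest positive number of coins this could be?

34

x ≡ 2 (mod 4) gives x ∈ {2, 6, 10, 14, 18, 22, 26, 30, …}.
The first of these with x mod 11 = 1 is 34.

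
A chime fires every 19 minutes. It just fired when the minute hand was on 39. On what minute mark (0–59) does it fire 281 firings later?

38

281·19 = 5339.
5339 = 88·60 + 59, so 5339 mod 60 = 59.
(39 + 59) mod 60 = 38.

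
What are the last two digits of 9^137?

Successive squares of 9 mod 100: 9^1≡9, 9^2≡81, 9^4≡61, 9^8≡21, 9^16≡41, 9^32≡81, 9^64≡61, 9^128≡21.
137 = 1 + 8 + 128, so 9^137 ≡ 9·21·21 ≡ 69 (mod 100).

69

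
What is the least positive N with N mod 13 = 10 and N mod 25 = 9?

309

x ≡ 10 (mod 13) gives x ∈ {10, 23, 36, 49, 62, 75, 88, 101, …}.
The first of these with x mod 25 = 9 is 309.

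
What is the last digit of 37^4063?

Powers of 7 mod 10 repeat with period 4: 7, 9, 3, 1.
4063 leaves remainder 3 on division by 4, so 37^4063 ends in 3.

3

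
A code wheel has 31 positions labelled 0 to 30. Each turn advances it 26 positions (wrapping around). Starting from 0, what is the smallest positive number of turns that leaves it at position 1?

31 = 1·26 + 5
26 = 5·5 + 1
5 = 5·1 + 0
Back-substituting gives 26·6 ≡ 1 (mod 31).

6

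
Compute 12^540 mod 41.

40

Successive squares of 12 mod 41: 12^1≡12, 12^2≡21, 12^4≡31, 12^8≡18, 12^16≡37, 12^32≡16, 12^64≡10, 12^128≡18, 12^256≡37, 12^512≡16.
Since 540 = 4 + 8 + 16 + 512 in binary, 12^540 ≡ 31·18·37·16 ≡ 40 (mod 41).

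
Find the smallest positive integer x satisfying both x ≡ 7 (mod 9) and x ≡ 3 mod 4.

7

Since 4·7 ≡ 1 (mod 9), take x = 3 + 4·((7−3)·7 mod 9) = 3 + 4·1 = 7.
Check: 7 mod 9 = 7, 7 mod 4 = 3.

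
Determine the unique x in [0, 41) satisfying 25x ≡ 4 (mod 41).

The inverse of 25 mod 41 is 23 (since 25·23 = 575 ≡ 1).
So x ≡ 23·4 = 92 ≡ 10 (mod 41).
Check: 25·10 = 250 = 6·41 + 4.

10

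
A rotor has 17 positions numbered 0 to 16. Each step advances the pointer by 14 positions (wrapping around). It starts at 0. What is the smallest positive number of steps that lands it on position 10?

14⁻¹ ≡ 11 (mod 17) because 14·11 = 154 = 9·17 + 1.
Multiplying both sides by 11: x ≡ 11·10 = 110 ≡ 8 (mod 17).

8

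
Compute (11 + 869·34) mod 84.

73

869·34 = 29546.
29546 mod 84 = 62 (since 351·84 = 29484).
(11 + 62) mod 84 = 73.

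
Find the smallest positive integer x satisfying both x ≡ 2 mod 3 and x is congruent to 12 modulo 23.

x ≡ 2 (mod 3) gives x ∈ {2, 5, 8, 11, 14, 17, 20, 23, …}.
The first of these with x mod 23 = 12 is 35.

35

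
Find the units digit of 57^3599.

Powers of 7 mod 10 repeat with period 4: 7, 9, 3, 1.
3599 mod 4 = 3, so the last digit matches 7^3 = 3.

3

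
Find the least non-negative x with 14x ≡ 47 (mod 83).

33

14⁻¹ ≡ 6 (mod 83) because 14·6 = 84 = 1·83 + 1.
Multiplying both sides by 6: x ≡ 6·47 = 282 ≡ 33 (mod 83).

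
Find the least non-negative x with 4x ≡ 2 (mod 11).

The inverse of 4 mod 11 is 3 (since 4·3 = 12 ≡ 1).
So x ≡ 3·2 = 6 ≡ 6 (mod 11).

6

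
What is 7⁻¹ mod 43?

43 = 6·7 + 1
7 = 7·1 + 0
Back-substituting gives 7·37 ≡ 1 (mod 43).

37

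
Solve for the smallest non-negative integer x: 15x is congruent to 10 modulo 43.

15⁻¹ ≡ 23 (mod 43) because 15·23 = 345 = 8·43 + 1.
Multiplying both sides by 23: x ≡ 23·10 = 230 ≡ 15 (mod 43).
Check: 15·15 = 225 = 5·43 + 10.

15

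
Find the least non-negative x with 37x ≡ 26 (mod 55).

23

The inverse of 37 mod 55 is 3 (since 37·3 = 111 ≡ 1).
Multiplying both sides by 3: x ≡ 3·26 = 78 ≡ 23 (mod 55).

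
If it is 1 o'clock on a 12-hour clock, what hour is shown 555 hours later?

4

Dividing 555 by 12 gives quotient 46 and remainder 3.
1 + 3 → 4 on a 12-hour dial.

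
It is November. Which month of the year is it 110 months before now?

September

Dividing 110 by 12 gives quotient 9 and remainder 2.
November − 2 months → September.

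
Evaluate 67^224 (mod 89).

Square-and-reduce mod 89: 67^1≡67, 67^2≡39, 67^4≡8, 67^8≡64, 67^16≡2, 67^32≡4, 67^64≡16, 67^128≡78.
224 = 32 + 64 + 128, so 67^224 ≡ 4·16·78 ≡ 8 (mod 89).

8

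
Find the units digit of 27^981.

7

Powers of 7 mod 10 repeat with period 4: 7, 9, 3, 1.
981 mod 4 = 1, so the last digit matches 7^1 = 7.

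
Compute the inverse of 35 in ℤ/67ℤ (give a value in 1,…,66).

35·23 = 805 = 12·67 + 1, so 35⁻¹ ≡ 23 (mod 67).

23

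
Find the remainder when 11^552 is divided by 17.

16

Successive squares of 11 mod 17: 11^1≡11, 11^2≡2, 11^4≡4, 11^8≡16, 11^16≡1, 11^32≡1, 11^64≡1, 11^128≡1, 11^256≡1, 11^512≡1.
552 = 8 + 32 + 512, so 11^552 ≡ 16·1·1 ≡ 16 (mod 17).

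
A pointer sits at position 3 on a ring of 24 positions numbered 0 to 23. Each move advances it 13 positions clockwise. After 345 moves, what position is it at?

0

345·13 = 4485.
Dividing 4485 by 24 gives quotient 186 and remainder 21.
(3 + 21) mod 24 = 0.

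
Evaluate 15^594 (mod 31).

2

Square-and-reduce mod 31: 15^1≡15, 15^2≡8, 15^4≡2, 15^8≡4, 15^16≡16, 15^32≡8, 15^64≡2, 15^128≡4, 15^256≡16, 15^512≡8.
Since 594 = 2 + 16 + 64 + 512 in binary, 15^594 ≡ 8·16·2·8 ≡ 2 (mod 31).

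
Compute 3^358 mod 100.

89

Successive squares of 3 mod 100: 3^1≡3, 3^2≡9, 3^4≡81, 3^8≡61, 3^16≡21, 3^32≡41, 3^64≡81, 3^128≡61, 3^256≡21.
358 = 2 + 4 + 32 + 64 + 256, so 3^358 ≡ 9·81·41·81·21 ≡ 89 (mod 100).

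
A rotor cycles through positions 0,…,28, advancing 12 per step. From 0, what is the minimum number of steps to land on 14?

6

12⁻¹ ≡ 17 (mod 29) because 12·17 = 204 = 7·29 + 1.
Multiplying both sides by 17: x ≡ 17·14 = 238 ≡ 6 (mod 29).
Check: 12·6 = 72 = 2·29 + 14.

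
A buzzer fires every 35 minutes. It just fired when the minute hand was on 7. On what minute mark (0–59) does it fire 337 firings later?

42

337·35 = 11795.
11795 − 196·60 = 35, so 11795 ≡ 35 (mod 60).
(7 + 35) mod 60 = 42.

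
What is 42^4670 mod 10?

Powers of 2 mod 10 repeat with period 4: 2, 4, 8, 6.
4670 leaves remainder 2 on division by 4, so 42^4670 ends in 4.

4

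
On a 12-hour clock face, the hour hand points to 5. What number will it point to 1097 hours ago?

1097 − 91·12 = 5, so 1097 ≡ 5 (mod 12).
5 − 5 → 12 on a 12-hour dial.

12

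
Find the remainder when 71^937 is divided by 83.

Successive squares of 71 mod 83: 71^1≡71, 71^2≡61, 71^4≡69, 71^8≡30, 71^16≡70, 71^32≡3, 71^64≡9, 71^128≡81, 71^256≡4, 71^512≡16.
Since 937 = 1 + 8 + 32 + 128 + 256 + 512 in binary, 71^937 ≡ 71·30·3·81·4·16 ≡ 45 (mod 83).

45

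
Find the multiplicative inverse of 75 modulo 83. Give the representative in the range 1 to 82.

75·31 = 2325 = 28·83 + 1, so 75⁻¹ ≡ 31 (mod 83).

31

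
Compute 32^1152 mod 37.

1

Square-and-reduce mod 37: 32^1≡32, 32^2≡25, 32^4≡33, 32^8≡16, 32^16≡34, 32^32≡9, 32^64≡7, 32^128≡12, 32^256≡33, 32^512≡16, 32^1024≡34.
Since 1152 = 128 + 1024 in binary, 32^1152 ≡ 12·34 ≡ 1 (mod 37).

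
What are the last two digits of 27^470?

49

Square-and-reduce mod 100: 27^1≡27, 27^2≡29, 27^4≡41, 27^8≡81, 27^16≡61, 27^32≡21, 27^64≡41, 27^128≡81, 27^256≡61.
Since 470 = 2 + 4 + 16 + 64 + 128 + 256 in binary, 27^470 ≡ 29·41·61·41·81·61 ≡ 49 (mod 100).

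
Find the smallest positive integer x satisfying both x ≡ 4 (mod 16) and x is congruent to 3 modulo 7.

52

x ≡ 3 (mod 7) gives x ∈ {3, 10, 17, 24, 31, 38, 45, 52}.
The first of these with x mod 16 = 4 is 52.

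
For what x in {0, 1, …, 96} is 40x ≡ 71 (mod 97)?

43

40⁻¹ ≡ 17 (mod 97) because 40·17 = 680 = 7·97 + 1.
So x ≡ 17·71 = 1207 ≡ 43 (mod 97).
Check: 40·43 = 1720 = 17·97 + 71.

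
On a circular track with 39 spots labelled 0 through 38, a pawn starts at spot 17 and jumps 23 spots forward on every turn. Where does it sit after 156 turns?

156·23 = 3588.
3588 = 92·39 + 0, so 3588 mod 39 = 0.
(17 + 0) mod 39 = 17.

17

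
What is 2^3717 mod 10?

2

The units digit of 2^n cycles with period 4: 2, 4, 8, 6, …
3717 leaves remainder 1 on division by 4, so 2^3717 ends in 2.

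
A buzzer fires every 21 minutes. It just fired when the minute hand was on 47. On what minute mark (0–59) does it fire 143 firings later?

143·21 = 3003.
3003 = 50·60 + 3, so 3003 mod 60 = 3.
(47 + 3) mod 60 = 50.

50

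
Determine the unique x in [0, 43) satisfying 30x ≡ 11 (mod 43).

19

30⁻¹ ≡ 33 (mod 43) because 30·33 = 990 = 23·43 + 1.
So x ≡ 33·11 = 363 ≡ 19 (mod 43).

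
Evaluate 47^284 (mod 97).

Successive squares of 47 mod 97: 47^1≡47, 47^2≡75, 47^4≡96, 47^8≡1, 47^16≡1, 47^32≡1, 47^64≡1, 47^128≡1, 47^256≡1.
284 = 4 + 8 + 16 + 256, so 47^284 ≡ 96·1·1·1 ≡ 96 (mod 97).

96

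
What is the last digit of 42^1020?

Last digits of 2^n: 2, 4, 8, 6 (period 4).
1020 leaves remainder 0 on division by 4, so 42^1020 ends in 6.

6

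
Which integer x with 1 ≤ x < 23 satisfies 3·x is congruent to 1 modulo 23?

8

3·8 = 24 = 1·23 + 1, so 3⁻¹ ≡ 8 (mod 23).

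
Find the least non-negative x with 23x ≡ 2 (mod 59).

36

23⁻¹ ≡ 18 (mod 59) because 23·18 = 414 = 7·59 + 1.
So x ≡ 18·2 = 36 ≡ 36 (mod 59).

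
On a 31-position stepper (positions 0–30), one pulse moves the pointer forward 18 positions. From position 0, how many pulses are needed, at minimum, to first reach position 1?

31 = 1·18 + 13
18 = 1·13 + 5
13 = 2·5 + 3
5 = 1·3 + 2
3 = 1·2 + 1
2 = 2·1 + 0
Back-substituting gives 18·19 ≡ 1 (mod 31).

19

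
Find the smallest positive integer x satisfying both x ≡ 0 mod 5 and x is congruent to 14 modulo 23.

x ≡ 0 (mod 5) gives x ∈ {0, 5, 10, 15, 20, 25, 30, 35, …}.
The first of these with x mod 23 = 14 is 60.

60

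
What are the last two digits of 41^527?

Square-and-reduce mod 100: 41^1≡41, 41^2≡81, 41^4≡61, 41^8≡21, 41^16≡41, 41^32≡81, 41^64≡61, 41^128≡21, 41^256≡41, 41^512≡81.
527 = 1 + 2 + 4 + 8 + 512, so 41^527 ≡ 41·81·61·21·81 ≡ 81 (mod 100).

81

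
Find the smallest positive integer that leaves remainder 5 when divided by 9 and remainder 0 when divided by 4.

Since 4·7 ≡ 1 (mod 9), take x = 0 + 4·((5−0)·7 mod 9) = 0 + 4·8 = 32.
Check: 32 mod 9 = 5, 32 mod 4 = 0.

32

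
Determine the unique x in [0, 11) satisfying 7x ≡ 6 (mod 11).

The inverse of 7 mod 11 is 8 (since 7·8 = 56 ≡ 1).
Multiplying both sides by 8: x ≡ 8·6 = 48 ≡ 4 (mod 11).

4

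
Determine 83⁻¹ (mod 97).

90

83·90 = 7470 = 77·97 + 1, so 83⁻¹ ≡ 90 (mod 97).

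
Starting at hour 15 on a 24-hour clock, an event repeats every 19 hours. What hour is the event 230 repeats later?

230·19 = 4370.
Dividing 4370 by 24 gives quotient 182 and remainder 2.
(15 + 2) mod 24 = 17.

17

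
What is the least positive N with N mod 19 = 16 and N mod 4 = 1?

73

x ≡ 1 (mod 4) gives x ∈ {1, 5, 9, 13, 17, 21, 25, 29, …}.
The first of these with x mod 19 = 16 is 73.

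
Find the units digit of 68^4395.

Powers of 8 mod 10 repeat with period 4: 8, 4, 2, 6.
4395 mod 4 = 3, so the last digit matches 8^3 = 2.

2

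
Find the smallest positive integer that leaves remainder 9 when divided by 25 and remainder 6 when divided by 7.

34

Since 7·18 ≡ 1 (mod 25), take x = 6 + 7·((9−6)·18 mod 25) = 6 + 7·4 = 34.
Check: 34 mod 25 = 9, 34 mod 7 = 6.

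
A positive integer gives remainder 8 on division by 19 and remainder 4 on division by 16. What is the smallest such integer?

84

Since 16·6 ≡ 1 (mod 19), take x = 4 + 16·((8−4)·6 mod 19) = 4 + 16·5 = 84.
Check: 84 mod 19 = 8, 84 mod 16 = 4.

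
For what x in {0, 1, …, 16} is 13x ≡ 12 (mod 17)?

14

The inverse of 13 mod 17 is 4 (since 13·4 = 52 ≡ 1).
So x ≡ 4·12 = 48 ≡ 14 (mod 17).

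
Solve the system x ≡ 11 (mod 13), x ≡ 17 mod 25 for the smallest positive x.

167

Since 25·12 ≡ 1 (mod 13), take x = 17 + 25·((11−17)·12 mod 13) = 17 + 25·6 = 167.
Check: 167 mod 13 = 11, 167 mod 25 = 17.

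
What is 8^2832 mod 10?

Last digits of 8^n: 8, 4, 2, 6 (period 4).
2832 mod 4 = 0, so the last digit matches 8^4 = 6.

6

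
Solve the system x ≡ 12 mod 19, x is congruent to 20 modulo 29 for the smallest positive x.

Since 29·2 ≡ 1 (mod 19), take x = 20 + 29·((12−20)·2 mod 19) = 20 + 29·3 = 107.
Check: 107 mod 19 = 12, 107 mod 29 = 20.

107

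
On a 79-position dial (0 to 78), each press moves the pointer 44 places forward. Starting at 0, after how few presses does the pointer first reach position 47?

28

44⁻¹ ≡ 9 (mod 79) because 44·9 = 396 = 5·79 + 1.
So x ≡ 9·47 = 423 ≡ 28 (mod 79).
Check: 44·28 = 1232 = 15·79 + 47.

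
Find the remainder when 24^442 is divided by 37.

4

Square-and-reduce mod 37: 24^1≡24, 24^2≡21, 24^4≡34, 24^8≡9, 24^16≡7, 24^32≡12, 24^64≡33, 24^128≡16, 24^256≡34.
Since 442 = 2 + 8 + 16 + 32 + 128 + 256 in binary, 24^442 ≡ 21·9·7·12·16·34 ≡ 4 (mod 37).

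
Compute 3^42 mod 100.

9

Square-and-reduce mod 100: 3^1≡3, 3^2≡9, 3^4≡81, 3^8≡61, 3^16≡21, 3^32≡41.
42 = 2 + 8 + 32, so 3^42 ≡ 9·61·41 ≡ 9 (mod 100).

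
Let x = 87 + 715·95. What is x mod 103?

32

715·95 = 67925.
67925 = 659·103 + 48, so 67925 mod 103 = 48.
(87 + 48) mod 103 = 32.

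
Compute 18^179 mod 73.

69

By repeated squaring mod 73: 18^1≡18, 18^2≡32, 18^4≡2, 18^8≡4, 18^16≡16, 18^32≡37, 18^64≡55, 18^128≡32.
Since 179 = 1 + 2 + 16 + 32 + 128 in binary, 18^179 ≡ 18·32·16·37·32 ≡ 69 (mod 73).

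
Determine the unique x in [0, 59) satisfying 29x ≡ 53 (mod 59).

12

29⁻¹ ≡ 57 (mod 59) because 29·57 = 1653 = 28·59 + 1.
Multiplying both sides by 57: x ≡ 57·53 = 3021 ≡ 12 (mod 59).
Check: 29·12 = 348 = 5·59 + 53.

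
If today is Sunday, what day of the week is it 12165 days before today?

Monday

12165 − 1737·7 = 6, so 12165 ≡ 6 (mod 7).
Sunday − 6 days → Monday.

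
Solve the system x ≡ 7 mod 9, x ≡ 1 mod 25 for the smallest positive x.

x ≡ 7 (mod 9) gives x ∈ {7, 16, 25, 34, 43, 52, 61, 70, …}.
The first of these with x mod 25 = 1 is 151.

151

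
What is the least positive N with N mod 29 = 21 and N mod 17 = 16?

50

x ≡ 16 (mod 17) gives x ∈ {16, 33, 50}.
The first of these with x mod 29 = 21 is 50.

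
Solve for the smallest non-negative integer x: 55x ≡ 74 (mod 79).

43

The inverse of 55 mod 79 is 23 (since 55·23 = 1265 ≡ 1).
So x ≡ 23·74 = 1702 ≡ 43 (mod 79).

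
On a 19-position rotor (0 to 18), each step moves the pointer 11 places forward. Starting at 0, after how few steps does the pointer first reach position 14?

11⁻¹ ≡ 7 (mod 19) because 11·7 = 77 = 4·19 + 1.
So x ≡ 7·14 = 98 ≡ 3 (mod 19).

3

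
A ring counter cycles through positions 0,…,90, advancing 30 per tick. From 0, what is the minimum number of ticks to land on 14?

49

30⁻¹ ≡ 88 (mod 91) because 30·88 = 2640 = 29·91 + 1.
So x ≡ 88·14 = 1232 ≡ 49 (mod 91).
Check: 30·49 = 1470 = 16·91 + 14.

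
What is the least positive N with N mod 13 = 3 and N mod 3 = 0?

3

x ≡ 0 (mod 3) gives x ∈ {0, 3}.
The first of these with x mod 13 = 3 is 3.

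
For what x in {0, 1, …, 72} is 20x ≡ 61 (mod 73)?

The inverse of 20 mod 73 is 11 (since 20·11 = 220 ≡ 1).
Multiplying both sides by 11: x ≡ 11·61 = 671 ≡ 14 (mod 73).

14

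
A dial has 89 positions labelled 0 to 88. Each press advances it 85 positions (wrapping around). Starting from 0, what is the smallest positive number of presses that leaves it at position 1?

22

89 = 1·85 + 4
85 = 21·4 + 1
4 = 4·1 + 0
Back-substituting gives 85·22 ≡ 1 (mod 89).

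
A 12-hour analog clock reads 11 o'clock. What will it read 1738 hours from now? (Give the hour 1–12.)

Dividing 1738 by 12 gives quotient 144 and remainder 10.
11 + 10 → 9 on a 12-hour dial.

9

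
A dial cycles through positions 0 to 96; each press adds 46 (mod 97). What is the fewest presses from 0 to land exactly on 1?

46·19 = 874 = 9·97 + 1, so 46⁻¹ ≡ 19 (mod 97).

19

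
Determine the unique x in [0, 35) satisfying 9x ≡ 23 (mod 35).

22

9⁻¹ ≡ 4 (mod 35) because 9·4 = 36 = 1·35 + 1.
Multiplying both sides by 4: x ≡ 4·23 = 92 ≡ 22 (mod 35).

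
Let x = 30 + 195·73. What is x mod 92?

5

195·73 = 14235.
14235 = 154·92 + 67, so 14235 mod 92 = 67.
(30 + 67) mod 92 = 5.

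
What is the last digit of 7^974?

Powers of 7 mod 10 repeat with period 4: 7, 9, 3, 1.
974 mod 4 = 2, so the last digit matches 7^2 = 9.

9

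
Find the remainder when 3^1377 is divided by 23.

9

Square-and-reduce mod 23: 3^1≡3, 3^2≡9, 3^4≡12, 3^8≡6, 3^16≡13, 3^32≡8, 3^64≡18, 3^128≡2, 3^256≡4, 3^512≡16, 3^1024≡3.
Since 1377 = 1 + 32 + 64 + 256 + 1024 in binary, 3^1377 ≡ 3·8·18·4·3 ≡ 9 (mod 23).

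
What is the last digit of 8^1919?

Last digits of 8^n: 8, 4, 2, 6 (period 4).
1919 mod 4 = 3, so the last digit matches 8^3 = 2.

2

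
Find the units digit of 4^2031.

The units digit of 4^n cycles with period 2: 4, 6, …
2031 leaves remainder 1 on division by 2, so 4^2031 ends in 4.

4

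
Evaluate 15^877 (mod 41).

By repeated squaring mod 41: 15^1≡15, 15^2≡20, 15^4≡31, 15^8≡18, 15^16≡37, 15^32≡16, 15^64≡10, 15^128≡18, 15^256≡37, 15^512≡16.
Since 877 = 1 + 4 + 8 + 32 + 64 + 256 + 512 in binary, 15^877 ≡ 15·31·18·16·10·37·16 ≡ 19 (mod 41).

19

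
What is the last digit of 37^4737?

Powers of 7 mod 10 repeat with period 4: 7, 9, 3, 1.
4737 leaves remainder 1 on division by 4, so 37^4737 ends in 7.

7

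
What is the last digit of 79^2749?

The units digit of 79^n cycles with period 2: 9, 1, …
2749 leaves remainder 1 on division by 2, so 79^2749 ends in 9.

9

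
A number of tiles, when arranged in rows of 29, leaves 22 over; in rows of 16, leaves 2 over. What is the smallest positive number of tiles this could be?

x ≡ 2 (mod 16) gives x ∈ {2, 18, 34, 50, 66, 82, 98, 114, …}.
The first of these with x mod 29 = 22 is 370.

370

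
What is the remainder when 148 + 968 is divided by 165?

126

968 − 5·165 = 143, so 968 ≡ 143 (mod 165).
(148 + 143) mod 165 = 126.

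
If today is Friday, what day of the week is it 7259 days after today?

Dividing 7259 by 7 gives quotient 1037 and remainder 0.
Friday + 0 days → Friday.

Friday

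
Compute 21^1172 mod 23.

Successive squares of 21 mod 23: 21^1≡21, 21^2≡4, 21^4≡16, 21^8≡3, 21^16≡9, 21^32≡12, 21^64≡6, 21^128≡13, 21^256≡8, 21^512≡18, 21^1024≡2.
1172 = 4 + 16 + 128 + 1024, so 21^1172 ≡ 16·9·13·2 ≡ 18 (mod 23).

18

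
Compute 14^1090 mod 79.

Successive squares of 14 mod 79: 14^1≡14, 14^2≡38, 14^4≡22, 14^8≡10, 14^16≡21, 14^32≡46, 14^64≡62, 14^128≡52, 14^256≡18, 14^512≡8, 14^1024≡64.
Since 1090 = 2 + 64 + 1024 in binary, 14^1090 ≡ 38·62·64 ≡ 52 (mod 79).

52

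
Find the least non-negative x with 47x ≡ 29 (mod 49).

The inverse of 47 mod 49 is 24 (since 47·24 = 1128 ≡ 1).
So x ≡ 24·29 = 696 ≡ 10 (mod 49).
Check: 47·10 = 470 = 9·49 + 29.

10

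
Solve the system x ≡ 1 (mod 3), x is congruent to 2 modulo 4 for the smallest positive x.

10

x ≡ 1 (mod 3) gives x ∈ {1, 4, 7, 10}.
The first of these with x mod 4 = 2 is 10.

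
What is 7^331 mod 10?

The units digit of 7^n cycles with period 4: 7, 9, 3, 1, …
331 leaves remainder 3 on division by 4, so 7^331 ends in 3.

3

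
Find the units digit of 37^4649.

7

Powers of 7 mod 10 repeat with period 4: 7, 9, 3, 1.
4649 leaves remainder 1 on division by 4, so 37^4649 ends in 7.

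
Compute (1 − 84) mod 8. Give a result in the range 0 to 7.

5

84 − 10·8 = 4, so 84 ≡ 4 (mod 8).
(1 − 4) mod 8 = 5.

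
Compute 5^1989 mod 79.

By repeated squaring mod 79: 5^1≡5, 5^2≡25, 5^4≡72, 5^8≡49, 5^16≡31, 5^32≡13, 5^64≡11, 5^128≡42, 5^256≡26, 5^512≡44, 5^1024≡40.
1989 = 1 + 4 + 64 + 128 + 256 + 512 + 1024, so 5^1989 ≡ 5·72·11·42·26·44·40 ≡ 1 (mod 79).

1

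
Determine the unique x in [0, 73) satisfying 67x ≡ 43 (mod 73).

5

The inverse of 67 mod 73 is 12 (since 67·12 = 804 ≡ 1).
Multiplying both sides by 12: x ≡ 12·43 = 516 ≡ 5 (mod 73).
Check: 67·5 = 335 = 4·73 + 43.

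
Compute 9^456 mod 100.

By repeated squaring mod 100: 9^1≡9, 9^2≡81, 9^4≡61, 9^8≡21, 9^16≡41, 9^32≡81, 9^64≡61, 9^128≡21, 9^256≡41.
456 = 8 + 64 + 128 + 256, so 9^456 ≡ 21·61·21·41 ≡ 41 (mod 100).

41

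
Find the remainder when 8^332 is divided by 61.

58

Successive squares of 8 mod 61: 8^1≡8, 8^2≡3, 8^4≡9, 8^8≡20, 8^16≡34, 8^32≡58, 8^64≡9, 8^128≡20, 8^256≡34.
Since 332 = 4 + 8 + 64 + 256 in binary, 8^332 ≡ 9·20·9·34 ≡ 58 (mod 61).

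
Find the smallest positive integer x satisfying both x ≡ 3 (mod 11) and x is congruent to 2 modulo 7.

x ≡ 2 (mod 7) gives x ∈ {2, 9, 16, 23, 30, 37, 44, 51, …}.
The first of these with x mod 11 = 3 is 58.

58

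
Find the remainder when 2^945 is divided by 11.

Successive squares of 2 mod 11: 2^1≡2, 2^2≡4, 2^4≡5, 2^8≡3, 2^16≡9, 2^32≡4, 2^64≡5, 2^128≡3, 2^256≡9, 2^512≡4.
Since 945 = 1 + 16 + 32 + 128 + 256 + 512 in binary, 2^945 ≡ 2·9·4·3·9·4 ≡ 10 (mod 11).

10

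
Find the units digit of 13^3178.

9

Last digits of 3^n: 3, 9, 7, 1 (period 4).
3178 mod 4 = 2, so the last digit matches 3^2 = 9.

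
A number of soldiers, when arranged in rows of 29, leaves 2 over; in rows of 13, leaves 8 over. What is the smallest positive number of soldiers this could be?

Since 13·9 ≡ 1 (mod 29), take x = 8 + 13·((2−8)·9 mod 29) = 8 + 13·4 = 60.
Check: 60 mod 29 = 2, 60 mod 13 = 8.

60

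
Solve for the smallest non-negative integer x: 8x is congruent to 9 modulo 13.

8⁻¹ ≡ 5 (mod 13) because 8·5 = 40 = 3·13 + 1.
So x ≡ 5·9 = 45 ≡ 6 (mod 13).

6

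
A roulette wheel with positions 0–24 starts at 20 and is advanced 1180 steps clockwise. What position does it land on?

0

1180 − 47·25 = 5, so 1180 ≡ 5 (mod 25).
(20 + 5) mod 25 = 0.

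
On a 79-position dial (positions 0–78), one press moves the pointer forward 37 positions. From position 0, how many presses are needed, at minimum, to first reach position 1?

79 = 2·37 + 5
37 = 7·5 + 2
5 = 2·2 + 1
2 = 2·1 + 0
Back-substituting gives 37·47 ≡ 1 (mod 79).

47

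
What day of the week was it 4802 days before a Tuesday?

4802 mod 7 = 0 (since 686·7 = 4802).
Tuesday − 0 days → Tuesday.

Tuesday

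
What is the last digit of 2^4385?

Last digits of 2^n: 2, 4, 8, 6 (period 4).
4385 mod 4 = 1, so the last digit matches 2^1 = 2.

2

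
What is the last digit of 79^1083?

9

The units digit of 79^n cycles with period 2: 9, 1, …
1083 leaves remainder 1 on division by 2, so 79^1083 ends in 9.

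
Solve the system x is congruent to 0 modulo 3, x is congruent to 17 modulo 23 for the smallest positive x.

63

x ≡ 0 (mod 3) gives x ∈ {0, 3, 6, 9, 12, 15, 18, 21, …}.
The first of these with x mod 23 = 17 is 63.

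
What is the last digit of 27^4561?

The units digit of 27^n cycles with period 4: 7, 9, 3, 1, …
4561 mod 4 = 1, so the last digit matches 7^1 = 7.

7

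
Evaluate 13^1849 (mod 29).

Successive squares of 13 mod 29: 13^1≡13, 13^2≡24, 13^4≡25, 13^8≡16, 13^16≡24, 13^32≡25, 13^64≡16, 13^128≡24, 13^256≡25, 13^512≡16, 13^1024≡24.
Since 1849 = 1 + 8 + 16 + 32 + 256 + 512 + 1024 in binary, 13^1849 ≡ 13·16·24·25·25·16·24 ≡ 13 (mod 29).

13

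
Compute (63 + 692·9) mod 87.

692·9 = 6228.
6228 mod 87 = 51 (since 71·87 = 6177).
(63 + 51) mod 87 = 27.

27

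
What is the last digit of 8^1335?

2

Powers of 8 mod 10 repeat with period 4: 8, 4, 2, 6.
1335 mod 4 = 3, so the last digit matches 8^3 = 2.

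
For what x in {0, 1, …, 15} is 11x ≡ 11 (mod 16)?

The inverse of 11 mod 16 is 3 (since 11·3 = 33 ≡ 1).
So x ≡ 3·11 = 33 ≡ 1 (mod 16).
Check: 11·1 = 11 = 0·16 + 11.

1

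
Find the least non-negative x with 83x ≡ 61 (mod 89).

83⁻¹ ≡ 74 (mod 89) because 83·74 = 6142 = 69·89 + 1.
Multiplying both sides by 74: x ≡ 74·61 = 4514 ≡ 64 (mod 89).
Check: 83·64 = 5312 = 59·89 + 61.

64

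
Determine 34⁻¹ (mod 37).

34·12 = 408 = 11·37 + 1, so 34⁻¹ ≡ 12 (mod 37).

12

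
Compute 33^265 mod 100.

Successive squares of 33 mod 100: 33^1≡33, 33^2≡89, 33^4≡21, 33^8≡41, 33^16≡81, 33^32≡61, 33^64≡21, 33^128≡41, 33^256≡81.
265 = 1 + 8 + 256, so 33^265 ≡ 33·41·81 ≡ 93 (mod 100).

93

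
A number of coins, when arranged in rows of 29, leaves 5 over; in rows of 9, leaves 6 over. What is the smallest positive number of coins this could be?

Since 9·13 ≡ 1 (mod 29), take x = 6 + 9·((5−6)·13 mod 29) = 6 + 9·16 = 150.
Check: 150 mod 29 = 5, 150 mod 9 = 6.

150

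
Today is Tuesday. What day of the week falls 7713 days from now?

Monday

7713 = 1101·7 + 6, so 7713 mod 7 = 6.
Tuesday + 6 days → Monday.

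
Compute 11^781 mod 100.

By repeated squaring mod 100: 11^1≡11, 11^2≡21, 11^4≡41, 11^8≡81, 11^16≡61, 11^32≡21, 11^64≡41, 11^128≡81, 11^256≡61, 11^512≡21.
781 = 1 + 4 + 8 + 256 + 512, so 11^781 ≡ 11·41·81·61·21 ≡ 11 (mod 100).

11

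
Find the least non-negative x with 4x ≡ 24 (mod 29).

The inverse of 4 mod 29 is 22 (since 4·22 = 88 ≡ 1).
Multiplying both sides by 22: x ≡ 22·24 = 528 ≡ 6 (mod 29).
Check: 4·6 = 24 = 0·29 + 24.

6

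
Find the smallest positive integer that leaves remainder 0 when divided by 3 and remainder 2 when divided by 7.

9

Since 7·1 ≡ 1 (mod 3), take x = 2 + 7·((0−2)·1 mod 3) = 2 + 7·1 = 9.
Check: 9 mod 3 = 0, 9 mod 7 = 2.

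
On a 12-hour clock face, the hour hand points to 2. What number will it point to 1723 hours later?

9

1723 mod 12 = 7 (since 143·12 = 1716).
2 + 7 → 9 on a 12-hour dial.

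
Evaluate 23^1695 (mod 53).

30

By repeated squaring mod 53: 23^1≡23, 23^2≡52, 23^4≡1, 23^8≡1, 23^16≡1, 23^32≡1, 23^64≡1, 23^128≡1, 23^256≡1, 23^512≡1, 23^1024≡1.
Since 1695 = 1 + 2 + 4 + 8 + 16 + 128 + 512 + 1024 in binary, 23^1695 ≡ 23·52·1·1·1·1·1·1 ≡ 30 (mod 53).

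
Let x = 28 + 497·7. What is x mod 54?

51

497·7 = 3479.
Dividing 3479 by 54 gives quotient 64 and remainder 23.
(28 + 23) mod 54 = 51.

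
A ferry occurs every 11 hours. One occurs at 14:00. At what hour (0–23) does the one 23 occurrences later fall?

3

23·11 = 253.
253 mod 24 = 13 (since 10·24 = 240).
(14 + 13) mod 24 = 3.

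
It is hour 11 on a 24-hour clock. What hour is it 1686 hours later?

1686 mod 24 = 6 (since 70·24 = 1680).
(11 + 6) mod 24 = 17.

17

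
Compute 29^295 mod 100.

49

Successive squares of 29 mod 100: 29^1≡29, 29^2≡41, 29^4≡81, 29^8≡61, 29^16≡21, 29^32≡41, 29^64≡81, 29^128≡61, 29^256≡21.
295 = 1 + 2 + 4 + 32 + 256, so 29^295 ≡ 29·41·81·41·21 ≡ 49 (mod 100).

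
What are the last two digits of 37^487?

Successive squares of 37 mod 100: 37^1≡37, 37^2≡69, 37^4≡61, 37^8≡21, 37^16≡41, 37^32≡81, 37^64≡61, 37^128≡21, 37^256≡41.
487 = 1 + 2 + 4 + 32 + 64 + 128 + 256, so 37^487 ≡ 37·69·61·81·61·21·41 ≡ 33 (mod 100).

33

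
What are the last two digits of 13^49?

73

Successive squares of 13 mod 100: 13^1≡13, 13^2≡69, 13^4≡61, 13^8≡21, 13^16≡41, 13^32≡81.
Since 49 = 1 + 16 + 32 in binary, 13^49 ≡ 13·41·81 ≡ 73 (mod 100).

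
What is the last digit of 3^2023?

Last digits of 3^n: 3, 9, 7, 1 (period 4).
2023 leaves remainder 3 on division by 4, so 3^2023 ends in 7.

7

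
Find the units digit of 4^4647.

Powers of 4 mod 10 repeat with period 2: 4, 6.
4647 mod 2 = 1, so the last digit matches 4^1 = 4.

4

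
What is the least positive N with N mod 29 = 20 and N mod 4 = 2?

78

Since 4·22 ≡ 1 (mod 29), take x = 2 + 4·((20−2)·22 mod 29) = 2 + 4·19 = 78.
Check: 78 mod 29 = 20, 78 mod 4 = 2.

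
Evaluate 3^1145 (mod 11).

Square-and-reduce mod 11: 3^1≡3, 3^2≡9, 3^4≡4, 3^8≡5, 3^16≡3, 3^32≡9, 3^64≡4, 3^128≡5, 3^256≡3, 3^512≡9, 3^1024≡4.
1145 = 1 + 8 + 16 + 32 + 64 + 1024, so 3^1145 ≡ 3·5·3·9·4·4 ≡ 1 (mod 11).

1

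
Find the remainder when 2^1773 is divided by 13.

Successive squares of 2 mod 13: 2^1≡2, 2^2≡4, 2^4≡3, 2^8≡9, 2^16≡3, 2^32≡9, 2^64≡3, 2^128≡9, 2^256≡3, 2^512≡9, 2^1024≡3.
Since 1773 = 1 + 4 + 8 + 32 + 64 + 128 + 512 + 1024 in binary, 2^1773 ≡ 2·3·9·9·3·9·9·3 ≡ 5 (mod 13).

5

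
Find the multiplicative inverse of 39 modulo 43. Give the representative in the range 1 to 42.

39·32 = 1248 = 29·43 + 1, so 39⁻¹ ≡ 32 (mod 43).

32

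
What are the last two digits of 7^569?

Square-and-reduce mod 100: 7^1≡7, 7^2≡49, 7^4≡1, 7^8≡1, 7^16≡1, 7^32≡1, 7^64≡1, 7^128≡1, 7^256≡1, 7^512≡1.
Since 569 = 1 + 8 + 16 + 32 + 512 in binary, 7^569 ≡ 7·1·1·1·1 ≡ 7 (mod 100).

07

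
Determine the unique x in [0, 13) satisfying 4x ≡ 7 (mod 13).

5

The inverse of 4 mod 13 is 10 (since 4·10 = 40 ≡ 1).
So x ≡ 10·7 = 70 ≡ 5 (mod 13).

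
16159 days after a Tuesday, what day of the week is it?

16159 mod 7 = 3 (since 2308·7 = 16156).
Tuesday + 3 days → Friday.

Friday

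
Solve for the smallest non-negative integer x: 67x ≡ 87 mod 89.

81

The inverse of 67 mod 89 is 4 (since 67·4 = 268 ≡ 1).
So x ≡ 4·87 = 348 ≡ 81 (mod 89).
Check: 67·81 = 5427 = 60·89 + 87.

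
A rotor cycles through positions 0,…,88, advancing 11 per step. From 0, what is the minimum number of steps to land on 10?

11⁻¹ ≡ 81 (mod 89) because 11·81 = 891 = 10·89 + 1.
Multiplying both sides by 81: x ≡ 81·10 = 810 ≡ 9 (mod 89).

9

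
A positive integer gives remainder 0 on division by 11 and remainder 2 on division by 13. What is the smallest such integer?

x ≡ 0 (mod 11) gives x ∈ {0, 11, 22, 33, 44, 55, 66, 77, …}.
The first of these with x mod 13 = 2 is 132.

132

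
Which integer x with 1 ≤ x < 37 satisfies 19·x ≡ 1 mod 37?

2

19·2 = 38 = 1·37 + 1, so 19⁻¹ ≡ 2 (mod 37).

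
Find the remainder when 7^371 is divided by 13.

2

Successive squares of 7 mod 13: 7^1≡7, 7^2≡10, 7^4≡9, 7^8≡3, 7^16≡9, 7^32≡3, 7^64≡9, 7^128≡3, 7^256≡9.
Since 371 = 1 + 2 + 16 + 32 + 64 + 256 in binary, 7^371 ≡ 7·10·9·3·9·9 ≡ 2 (mod 13).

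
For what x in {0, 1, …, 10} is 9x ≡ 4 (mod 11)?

The inverse of 9 mod 11 is 5 (since 9·5 = 45 ≡ 1).
So x ≡ 5·4 = 20 ≡ 9 (mod 11).
Check: 9·9 = 81 = 7·11 + 4.

9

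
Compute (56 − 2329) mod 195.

67

Dividing 2329 by 195 gives quotient 11 and remainder 184.
(56 − 184) mod 195 = 67.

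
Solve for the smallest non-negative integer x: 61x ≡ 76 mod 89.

The inverse of 61 mod 89 is 54 (since 61·54 = 3294 ≡ 1).
So x ≡ 54·76 = 4104 ≡ 10 (mod 89).

10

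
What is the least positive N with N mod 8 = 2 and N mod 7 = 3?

x ≡ 3 (mod 7) gives x ∈ {3, 10}.
The first of these with x mod 8 = 2 is 10.

10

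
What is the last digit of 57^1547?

The units digit of 57^n cycles with period 4: 7, 9, 3, 1, …
1547 mod 4 = 3, so the last digit matches 7^3 = 3.

3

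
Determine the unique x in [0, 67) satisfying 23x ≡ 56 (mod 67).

17

The inverse of 23 mod 67 is 35 (since 23·35 = 805 ≡ 1).
Multiplying both sides by 35: x ≡ 35·56 = 1960 ≡ 17 (mod 67).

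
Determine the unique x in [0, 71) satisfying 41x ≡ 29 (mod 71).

44

The inverse of 41 mod 71 is 26 (since 41·26 = 1066 ≡ 1).
Multiplying both sides by 26: x ≡ 26·29 = 754 ≡ 44 (mod 71).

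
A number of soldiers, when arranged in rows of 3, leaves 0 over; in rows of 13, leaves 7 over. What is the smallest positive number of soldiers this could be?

x ≡ 0 (mod 3) gives x ∈ {0, 3, 6, 9, 12, 15, 18, 21, …}.
The first of these with x mod 13 = 7 is 33.

33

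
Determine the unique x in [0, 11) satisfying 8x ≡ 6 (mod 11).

9

8⁻¹ ≡ 7 (mod 11) because 8·7 = 56 = 5·11 + 1.
So x ≡ 7·6 = 42 ≡ 9 (mod 11).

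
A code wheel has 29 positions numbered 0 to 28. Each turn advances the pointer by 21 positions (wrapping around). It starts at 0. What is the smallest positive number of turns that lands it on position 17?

The inverse of 21 mod 29 is 18 (since 21·18 = 378 ≡ 1).
So x ≡ 18·17 = 306 ≡ 16 (mod 29).

16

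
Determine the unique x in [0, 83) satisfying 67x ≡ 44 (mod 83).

67⁻¹ ≡ 57 (mod 83) because 67·57 = 3819 = 46·83 + 1.
So x ≡ 57·44 = 2508 ≡ 18 (mod 83).

18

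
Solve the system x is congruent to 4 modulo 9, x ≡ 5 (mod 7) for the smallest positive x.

x ≡ 5 (mod 7) gives x ∈ {5, 12, 19, 26, 33, 40}.
The first of these with x mod 9 = 4 is 40.

40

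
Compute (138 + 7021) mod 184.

7021 mod 184 = 29 (since 38·184 = 6992).
(138 + 29) mod 184 = 167.

167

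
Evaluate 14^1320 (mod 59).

Square-and-reduce mod 59: 14^1≡14, 14^2≡19, 14^4≡7, 14^8≡49, 14^16≡41, 14^32≡29, 14^64≡15, 14^128≡48, 14^256≡3, 14^512≡9, 14^1024≡22.
1320 = 8 + 32 + 256 + 1024, so 14^1320 ≡ 49·29·3·22 ≡ 35 (mod 59).

35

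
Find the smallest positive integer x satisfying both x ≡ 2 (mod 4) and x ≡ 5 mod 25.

x ≡ 2 (mod 4) gives x ∈ {2, 6, 10, 14, 18, 22, 26, 30}.
The first of these with x mod 25 = 5 is 30.

30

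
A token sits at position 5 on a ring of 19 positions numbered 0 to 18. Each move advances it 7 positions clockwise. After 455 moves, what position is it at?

17

455·7 = 3185.
3185 − 167·19 = 12, so 3185 ≡ 12 (mod 19).
(5 + 12) mod 19 = 17.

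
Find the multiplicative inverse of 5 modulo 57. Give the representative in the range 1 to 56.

23

57 = 11·5 + 2
5 = 2·2 + 1
2 = 2·1 + 0
Back-substituting gives 5·23 ≡ 1 (mod 57).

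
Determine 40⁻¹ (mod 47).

40·20 = 800 = 17·47 + 1, so 40⁻¹ ≡ 20 (mod 47).

20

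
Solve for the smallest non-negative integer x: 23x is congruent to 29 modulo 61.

23⁻¹ ≡ 8 (mod 61) because 23·8 = 184 = 3·61 + 1.
So x ≡ 8·29 = 232 ≡ 49 (mod 61).

49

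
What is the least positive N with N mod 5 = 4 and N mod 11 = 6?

39

x ≡ 4 (mod 5) gives x ∈ {4, 9, 14, 19, 24, 29, 34, 39}.
The first of these with x mod 11 = 6 is 39.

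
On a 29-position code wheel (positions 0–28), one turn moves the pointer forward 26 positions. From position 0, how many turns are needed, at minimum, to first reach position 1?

26·19 = 494 = 17·29 + 1, so 26⁻¹ ≡ 19 (mod 29).

19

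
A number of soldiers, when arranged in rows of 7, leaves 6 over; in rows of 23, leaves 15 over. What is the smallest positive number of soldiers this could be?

153

x ≡ 6 (mod 7) gives x ∈ {6, 13, 20, 27, 34, 41, 48, 55, …}.
The first of these with x mod 23 = 15 is 153.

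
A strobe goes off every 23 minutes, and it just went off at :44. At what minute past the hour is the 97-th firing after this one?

97·23 = 2231.
2231 = 37·60 + 11, so 2231 mod 60 = 11.
(44 + 11) mod 60 = 55.

55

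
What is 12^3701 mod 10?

2

Last digits of 2^n: 2, 4, 8, 6 (period 4).
3701 mod 4 = 1, so the last digit matches 2^1 = 2.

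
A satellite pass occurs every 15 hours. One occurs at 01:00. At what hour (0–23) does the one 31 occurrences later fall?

31·15 = 465.
465 − 19·24 = 9, so 465 ≡ 9 (mod 24).
(1 + 9) mod 24 = 10.

10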